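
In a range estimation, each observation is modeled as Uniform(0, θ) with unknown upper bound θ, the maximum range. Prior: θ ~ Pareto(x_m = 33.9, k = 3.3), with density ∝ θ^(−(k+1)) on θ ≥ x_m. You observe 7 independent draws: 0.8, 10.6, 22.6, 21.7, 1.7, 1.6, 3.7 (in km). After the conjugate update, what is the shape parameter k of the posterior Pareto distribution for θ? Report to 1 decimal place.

A Pareto(scale x_m, shape k) prior on the upper bound θ of Uniform(0, θ) is conjugate: posterior is Pareto(max(x_m, max xᵢ), k + n).
Sample maximum = 22.6; prior scale x_m = 33.9 → posterior scale = max = 33.9.
Posterior shape = 3.3 + 7 = 10.3.
Posterior shape k = 10.3.

10.3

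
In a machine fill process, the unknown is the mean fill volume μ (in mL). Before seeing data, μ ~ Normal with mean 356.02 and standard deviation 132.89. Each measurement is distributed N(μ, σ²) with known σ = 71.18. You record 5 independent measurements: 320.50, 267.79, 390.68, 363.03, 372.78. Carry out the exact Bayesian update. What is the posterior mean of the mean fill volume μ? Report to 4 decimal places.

For Normal data with known variance σ², a Normal(μ₀, σ₀²) prior on μ is conjugate. Posterior precision = 1/σ₀² + n/σ²; posterior mean is the precision-weighted average of μ₀ and x̄.
Σxᵢ = 320.50 + 267.79 + 390.68 + 363.03 + 372.78 = 1714.78, so n·x̄ = 1714.78.
σ₀² = 132.89² = 17659.7521, σ² = 71.18² = 5066.5924; σ² + n·σ₀² = 5066.5924 + 5·17659.7521 = 93365.3529.
Posterior mean = (μ₀/σ₀² + n·x̄/σ²)/(1/σ₀² + n/σ²) = (σ²·μ₀ + σ₀²·n·x̄)/(σ² + n·σ₀²) = (5066.5924·356.02 + 17659.7521·1714.78)/93365.3529 = 32086397.932286/93365.3529 = 343.6649.

343.6649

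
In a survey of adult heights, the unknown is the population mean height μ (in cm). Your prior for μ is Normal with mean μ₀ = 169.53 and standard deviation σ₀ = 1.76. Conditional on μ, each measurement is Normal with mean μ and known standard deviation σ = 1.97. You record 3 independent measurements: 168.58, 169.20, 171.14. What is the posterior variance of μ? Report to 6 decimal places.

0.912536

For Normal data with known variance σ², a Normal(μ₀, σ₀²) prior on μ is conjugate. Posterior precision = 1/σ₀² + n/σ²; posterior mean is the precision-weighted average of μ₀ and x̄.
σ₀² = 1.76² = 3.0976, σ² = 1.97² = 3.8809; σ² + n·σ₀² = 3.8809 + 3·3.0976 = 13.1737.
Posterior precision = 1/σ₀² + n/σ² = 1/3.0976 + 3/3.8809 = (σ² + n·σ₀²)/(σ₀²σ²) = 13.1737/(3.0976·3.8809); posterior variance σₙ² = σ₀²σ²/(σ² + n·σ₀²) = 3.0976·3.8809/13.1737 = 0.912536.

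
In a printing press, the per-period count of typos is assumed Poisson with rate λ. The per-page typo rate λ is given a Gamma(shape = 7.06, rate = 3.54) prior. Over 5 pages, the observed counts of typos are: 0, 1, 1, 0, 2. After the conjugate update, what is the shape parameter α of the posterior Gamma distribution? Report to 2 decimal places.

11.06

With a Gamma(shape α, rate β) prior, the Poisson likelihood is conjugate: the posterior is Gamma(α + ΣXᵢ, β + n).
Sum of counts S = 4 over n = 5 pages.
Posterior: Gamma(α+S, β+n) = Gamma(7.06+4, 3.54+5) = Gamma(11.06, 8.54).
Posterior α = 11.06.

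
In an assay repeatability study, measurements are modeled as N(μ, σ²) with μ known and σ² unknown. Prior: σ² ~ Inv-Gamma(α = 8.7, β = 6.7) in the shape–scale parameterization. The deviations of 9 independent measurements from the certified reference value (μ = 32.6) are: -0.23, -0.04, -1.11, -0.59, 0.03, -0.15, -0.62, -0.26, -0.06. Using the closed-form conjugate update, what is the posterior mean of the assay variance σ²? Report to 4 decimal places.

0.6358

With known mean μ and an Inverse-Gamma(α, β) prior on σ², the Normal likelihood is conjugate: posterior is Inv-Gamma(α + n/2, β + Σ(xᵢ−μ)²/2).
Σ(xᵢ−μ)² = (-0.23)² + (-0.04)² + (-1.11)² + (-0.59)² + (0.03)² + (-0.15)² + (-0.62)² + (-0.26)² + (-0.06)² = 2.1137.
Posterior: Inv-Gamma(8.7 + 9/2, 6.7 + 2.1137/2) = Inv-Gamma(13.20, 7.75685).
E[σ²|data] = β/(α−1) = 7.75685/12.20 = 0.6358.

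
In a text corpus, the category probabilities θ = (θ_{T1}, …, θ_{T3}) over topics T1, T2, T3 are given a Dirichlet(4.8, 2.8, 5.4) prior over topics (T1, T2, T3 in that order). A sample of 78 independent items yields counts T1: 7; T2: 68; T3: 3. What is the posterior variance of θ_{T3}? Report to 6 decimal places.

The Dirichlet prior is conjugate to the Multinomial likelihood: each posterior αⱼ = prior αⱼ + observed count nⱼ.
Posterior concentration: (11.8, 70.8, 8.4), total = 91.0.
Var[θ_j] = α_j(Σα−α_j)/((Σα)²(Σα+1)) = 8.4·82.6/(91.0²·92.0) = 0.000911.

0.000911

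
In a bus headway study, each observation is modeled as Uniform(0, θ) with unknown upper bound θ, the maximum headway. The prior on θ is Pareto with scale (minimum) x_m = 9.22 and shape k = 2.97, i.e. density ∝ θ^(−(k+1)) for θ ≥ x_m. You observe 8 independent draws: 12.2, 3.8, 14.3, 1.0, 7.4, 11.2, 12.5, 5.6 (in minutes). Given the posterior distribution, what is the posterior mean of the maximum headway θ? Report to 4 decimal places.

A Pareto(scale x_m, shape k) prior on the upper bound θ of Uniform(0, θ) is conjugate: posterior is Pareto(max(x_m, max xᵢ), k + n).
Sample maximum = 14.3; prior scale x_m = 9.22 → posterior scale = max = 14.30.
Posterior shape = 2.97 + 8 = 10.97.
E[θ|data] = k·x_m/(k−1) = 10.97·14.30/9.97 = 15.7343.

15.7343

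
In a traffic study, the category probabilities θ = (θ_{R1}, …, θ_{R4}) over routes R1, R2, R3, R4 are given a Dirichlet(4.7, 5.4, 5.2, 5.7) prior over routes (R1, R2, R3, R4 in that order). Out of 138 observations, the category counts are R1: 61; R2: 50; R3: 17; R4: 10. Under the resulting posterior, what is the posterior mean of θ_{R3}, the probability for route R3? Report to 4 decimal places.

0.1396

The Dirichlet prior is conjugate to the Multinomial likelihood: each posterior αⱼ = prior αⱼ + observed count nⱼ.
Posterior concentration: (65.7, 55.4, 22.2, 15.7), total = 159.0.
E[θ_{R3}|data] = α_{R3}/Σα = 22.2/159.0 = 0.1396.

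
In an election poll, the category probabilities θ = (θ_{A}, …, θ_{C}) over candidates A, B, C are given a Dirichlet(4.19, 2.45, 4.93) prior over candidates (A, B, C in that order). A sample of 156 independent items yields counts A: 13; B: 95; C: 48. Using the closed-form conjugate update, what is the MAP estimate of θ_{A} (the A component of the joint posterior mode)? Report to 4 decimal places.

The Dirichlet prior is conjugate to the Multinomial likelihood: each posterior αⱼ = prior αⱼ + observed count nⱼ.
Posterior concentration: (17.19, 97.45, 52.93), total = 167.57.
Joint mode component: (α_{A}−1)/(Σα−K) = 16.19/164.57 = 0.0984.

0.0984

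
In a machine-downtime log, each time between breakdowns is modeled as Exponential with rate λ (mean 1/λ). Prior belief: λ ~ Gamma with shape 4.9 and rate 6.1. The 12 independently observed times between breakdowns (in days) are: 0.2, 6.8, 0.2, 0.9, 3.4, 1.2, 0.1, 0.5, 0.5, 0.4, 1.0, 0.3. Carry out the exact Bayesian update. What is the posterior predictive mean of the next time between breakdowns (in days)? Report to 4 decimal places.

With a Gamma(shape α, rate β) prior on the exponential rate λ, the posterior after n observations with total T = Σxᵢ is Gamma(α+n, β+T).
Sum of observations T = 15.5 days; n = 12.
Posterior: Gamma(4.9+12, 6.1+15.5) = Gamma(16.9, 21.6).
The predictive distribution for the next observation is Lomax; its mean is β/(α−1) = 21.6/15.9 = 1.3585.

1.3585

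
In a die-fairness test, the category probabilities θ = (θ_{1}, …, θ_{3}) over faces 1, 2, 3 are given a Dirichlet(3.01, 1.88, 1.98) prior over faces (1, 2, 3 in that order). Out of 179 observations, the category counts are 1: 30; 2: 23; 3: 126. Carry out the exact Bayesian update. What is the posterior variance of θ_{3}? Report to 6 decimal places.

The Dirichlet prior is conjugate to the Multinomial likelihood: each posterior αⱼ = prior αⱼ + observed count nⱼ.
Posterior concentration: (33.01, 24.88, 127.98), total = 185.87.
Var[θ_j] = α_j(Σα−α_j)/((Σα)²(Σα+1)) = 127.98·57.89/(185.87²·186.87) = 0.001148.

0.001148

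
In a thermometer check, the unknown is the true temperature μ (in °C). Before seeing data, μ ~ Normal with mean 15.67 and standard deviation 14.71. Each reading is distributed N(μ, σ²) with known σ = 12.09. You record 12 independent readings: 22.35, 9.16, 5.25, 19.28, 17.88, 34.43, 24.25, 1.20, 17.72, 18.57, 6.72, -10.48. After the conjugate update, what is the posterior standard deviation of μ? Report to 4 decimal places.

3.3958

For Normal data with known variance σ², a Normal(μ₀, σ₀²) prior on μ is conjugate. Posterior precision = 1/σ₀² + n/σ²; posterior mean is the precision-weighted average of μ₀ and x̄.
σ₀² = 14.71² = 216.3841, σ² = 12.09² = 146.1681; σ² + n·σ₀² = 146.1681 + 12·216.3841 = 2742.7773.
Posterior precision = 1/σ₀² + n/σ² = 1/216.3841 + 12/146.1681 = (σ² + n·σ₀²)/(σ₀²σ²) = 2742.7773/(216.3841·146.1681); posterior variance σₙ² = σ₀²σ²/(σ² + n·σ₀²) = 216.3841·146.1681/2742.7773 = 11.531542.
Posterior SD = √σₙ² = √(216.3841·146.1681/2742.7773) = 3.3958.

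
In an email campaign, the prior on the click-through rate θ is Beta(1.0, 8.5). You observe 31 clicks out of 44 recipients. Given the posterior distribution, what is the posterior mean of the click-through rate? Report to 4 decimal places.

0.5981

The Beta prior is conjugate to a Binomial/Bernoulli likelihood; the update adds successes to α and failures to β.
Posterior: Beta(α+k, β+n−k) = Beta(1.0+31, 8.5+13) = Beta(32.0, 21.5).
Posterior mean = α/(α+β) = 32.0/53.5 = 0.5981.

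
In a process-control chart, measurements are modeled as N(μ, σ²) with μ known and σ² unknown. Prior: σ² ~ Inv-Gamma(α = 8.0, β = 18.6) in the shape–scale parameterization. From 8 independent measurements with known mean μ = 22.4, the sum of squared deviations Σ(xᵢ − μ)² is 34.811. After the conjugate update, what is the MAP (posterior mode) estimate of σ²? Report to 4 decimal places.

With known mean μ and an Inverse-Gamma(α, β) prior on σ², the Normal likelihood is conjugate: posterior is Inv-Gamma(α + n/2, β + Σ(xᵢ−μ)²/2).
Posterior: Inv-Gamma(8.0 + 8/2, 18.6 + 34.811/2) = Inv-Gamma(12.00, 36.0055).
Mode = β/(α+1) = 36.0055/13.00 = 2.7697.

2.7697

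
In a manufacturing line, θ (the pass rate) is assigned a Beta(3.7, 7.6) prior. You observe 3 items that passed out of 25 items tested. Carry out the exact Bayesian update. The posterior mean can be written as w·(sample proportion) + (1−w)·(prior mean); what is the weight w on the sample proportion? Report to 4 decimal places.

The Beta prior is conjugate to a Binomial/Bernoulli likelihood; the update adds successes to α and failures to β.
Posterior mean = (α₀+k)/(α₀+β₀+n) = [n/(α₀+β₀+n)]·(k/n) + [(α₀+β₀)/(α₀+β₀+n)]·α₀/(α₀+β₀), so only n and the prior enter the weight.
The weight on the data is w = n/(α₀+β₀+n) = 25/(3.7+7.6+25) = 25/36.3 = 0.6887.

0.6887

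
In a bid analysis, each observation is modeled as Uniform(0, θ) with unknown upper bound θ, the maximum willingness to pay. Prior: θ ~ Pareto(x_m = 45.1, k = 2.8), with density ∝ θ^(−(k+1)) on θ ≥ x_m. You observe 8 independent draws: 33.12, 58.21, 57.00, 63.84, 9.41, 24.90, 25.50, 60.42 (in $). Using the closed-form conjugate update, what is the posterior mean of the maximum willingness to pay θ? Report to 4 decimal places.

A Pareto(scale x_m, shape k) prior on the upper bound θ of Uniform(0, θ) is conjugate: posterior is Pareto(max(x_m, max xᵢ), k + n).
Sample maximum = 63.84; prior scale x_m = 45.1 → posterior scale = max = 63.84.
Posterior shape = 2.8 + 8 = 10.8.
E[θ|data] = k·x_m/(k−1) = 10.8·63.84/9.8 = 70.3543.

70.3543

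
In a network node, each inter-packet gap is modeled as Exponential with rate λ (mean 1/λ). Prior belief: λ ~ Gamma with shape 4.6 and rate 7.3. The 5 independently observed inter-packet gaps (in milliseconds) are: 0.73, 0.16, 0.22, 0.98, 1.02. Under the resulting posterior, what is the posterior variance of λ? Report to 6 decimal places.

0.088587

With a Gamma(shape α, rate β) prior on the exponential rate λ, the posterior after n observations with total T = Σxᵢ is Gamma(α+n, β+T).
Sum of observations T = 3.11 milliseconds; n = 5.
Posterior: Gamma(4.6+5, 7.3+3.11) = Gamma(9.6, 10.41).
Var = α/β² = 0.088587.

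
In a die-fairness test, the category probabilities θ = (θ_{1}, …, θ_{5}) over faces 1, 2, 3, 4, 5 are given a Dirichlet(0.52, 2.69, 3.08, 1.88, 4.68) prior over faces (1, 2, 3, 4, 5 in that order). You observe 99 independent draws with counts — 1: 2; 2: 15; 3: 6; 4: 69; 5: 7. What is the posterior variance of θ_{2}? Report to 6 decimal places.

0.001180

The Dirichlet prior is conjugate to the Multinomial likelihood: each posterior αⱼ = prior αⱼ + observed count nⱼ.
Posterior concentration: (2.52, 17.69, 9.08, 70.88, 11.68), total = 111.85.
Var[θ_j] = α_j(Σα−α_j)/((Σα)²(Σα+1)) = 17.69·94.16/(111.85²·112.85) = 0.001180.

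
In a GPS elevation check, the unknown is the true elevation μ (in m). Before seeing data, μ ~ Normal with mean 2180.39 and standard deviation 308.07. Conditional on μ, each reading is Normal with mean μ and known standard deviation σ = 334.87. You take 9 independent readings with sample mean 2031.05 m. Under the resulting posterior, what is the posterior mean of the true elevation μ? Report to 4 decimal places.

For Normal data with known variance σ², a Normal(μ₀, σ₀²) prior on μ is conjugate. Posterior precision = 1/σ₀² + n/σ²; posterior mean is the precision-weighted average of μ₀ and x̄.
n·x̄ = 9·2031.05 = 18279.45.
σ₀² = 308.07² = 94907.1249, σ² = 334.87² = 112137.9169; σ² + n·σ₀² = 112137.9169 + 9·94907.1249 = 966302.041.
Posterior mean = (μ₀/σ₀² + n·x̄/σ²)/(1/σ₀² + n/σ²) = (σ²·μ₀ + σ₀²·n·x̄)/(σ² + n·σ₀²) = (112137.9169·2180.39 + 94907.1249·18279.45)/966302.041 = 1979354436.882896/966302.041 = 2048.3807.

2048.3807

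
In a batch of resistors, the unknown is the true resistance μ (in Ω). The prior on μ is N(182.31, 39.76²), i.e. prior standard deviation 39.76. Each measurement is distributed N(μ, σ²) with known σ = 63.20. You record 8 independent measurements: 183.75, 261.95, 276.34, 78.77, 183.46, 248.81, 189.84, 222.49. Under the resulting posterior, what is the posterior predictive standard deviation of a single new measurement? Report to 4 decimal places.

66.1338

For Normal data with known variance σ², a Normal(μ₀, σ₀²) prior on μ is conjugate. Posterior precision = 1/σ₀² + n/σ²; posterior mean is the precision-weighted average of μ₀ and x̄.
σ₀² = 39.76² = 1580.8576, σ² = 63.20² = 3994.24; σ² + n·σ₀² = 3994.24 + 8·1580.8576 = 16641.1008.
Posterior precision = 1/σ₀² + n/σ² = 1/1580.8576 + 8/3994.24 = (σ² + n·σ₀²)/(σ₀²σ²) = 16641.1008/(1580.8576·3994.24); posterior variance σₙ² = σ₀²σ²/(σ² + n·σ₀²) = 1580.8576·3994.24/16641.1008 = 379.441525.
Predictive variance for one new observation = σₙ² + σ² = 1580.8576·3994.24/16641.1008 + 3994.24 = σ²·(σ₀² + 16641.1008)/16641.1008 = 3994.24·18221.9584/16641.1008 = 4373.681525; SD = √(3994.24·18221.9584/16641.1008) = 66.1338.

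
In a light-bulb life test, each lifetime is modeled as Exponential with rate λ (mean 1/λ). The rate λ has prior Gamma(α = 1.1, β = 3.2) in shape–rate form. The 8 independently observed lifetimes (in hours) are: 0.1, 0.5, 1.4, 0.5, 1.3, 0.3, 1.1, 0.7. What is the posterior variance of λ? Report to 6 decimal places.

0.109890

With a Gamma(shape α, rate β) prior on the exponential rate λ, the posterior after n observations with total T = Σxᵢ is Gamma(α+n, β+T).
Sum of observations T = 5.9 hours; n = 8.
Posterior: Gamma(1.1+8, 3.2+5.9) = Gamma(9.1, 9.1).
Var = α/β² = 0.109890.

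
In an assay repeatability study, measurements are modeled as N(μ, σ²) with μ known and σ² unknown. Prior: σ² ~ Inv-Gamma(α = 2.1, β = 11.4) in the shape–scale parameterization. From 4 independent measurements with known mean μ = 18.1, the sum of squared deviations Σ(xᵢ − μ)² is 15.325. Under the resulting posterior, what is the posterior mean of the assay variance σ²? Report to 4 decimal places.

With known mean μ and an Inverse-Gamma(α, β) prior on σ², the Normal likelihood is conjugate: posterior is Inv-Gamma(α + n/2, β + Σ(xᵢ−μ)²/2).
Posterior: Inv-Gamma(2.1 + 4/2, 11.4 + 15.325/2) = Inv-Gamma(4.10, 19.0625).
E[σ²|data] = β/(α−1) = 19.0625/3.10 = 6.1492.

6.1492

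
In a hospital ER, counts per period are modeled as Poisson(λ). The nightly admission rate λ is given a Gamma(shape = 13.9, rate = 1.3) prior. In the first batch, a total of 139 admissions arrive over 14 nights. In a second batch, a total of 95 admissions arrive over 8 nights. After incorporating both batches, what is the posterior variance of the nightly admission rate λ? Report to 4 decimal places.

With a Gamma(shape α, rate β) prior, the Poisson likelihood is conjugate: the posterior is Gamma(α + ΣXᵢ, β + n).
After batch 1: Gamma(α+S, β+n) = Gamma(13.9+139, 1.3+14) = Gamma(152.9, 15.3).
After batch 2: Gamma(α+S, β+n) = Gamma(152.9+95, 15.3+8) = Gamma(247.9, 23.3).
Var = α/β² = 247.9/23.3² = 0.4566.

0.4566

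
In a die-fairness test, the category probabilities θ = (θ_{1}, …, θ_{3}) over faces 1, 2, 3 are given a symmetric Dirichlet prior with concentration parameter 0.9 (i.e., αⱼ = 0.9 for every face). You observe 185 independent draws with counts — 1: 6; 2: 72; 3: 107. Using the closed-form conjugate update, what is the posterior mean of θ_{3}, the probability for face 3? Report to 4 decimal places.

0.5749

The Dirichlet prior is conjugate to the Multinomial likelihood: each posterior αⱼ = prior αⱼ + observed count nⱼ.
Posterior concentration: (6.9, 72.9, 107.9), total = 187.7.
E[θ_{3}|data] = α_{3}/Σα = 107.9/187.7 = 0.5749.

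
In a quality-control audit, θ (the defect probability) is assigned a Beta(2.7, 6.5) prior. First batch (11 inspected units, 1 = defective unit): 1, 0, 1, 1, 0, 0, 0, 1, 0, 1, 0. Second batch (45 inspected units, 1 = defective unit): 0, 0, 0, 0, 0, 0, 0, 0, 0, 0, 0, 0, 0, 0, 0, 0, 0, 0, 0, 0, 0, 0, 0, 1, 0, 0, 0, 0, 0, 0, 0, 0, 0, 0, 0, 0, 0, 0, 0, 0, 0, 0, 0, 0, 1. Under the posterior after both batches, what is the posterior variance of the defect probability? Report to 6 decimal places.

0.001913

The Beta prior is conjugate to a Binomial/Bernoulli likelihood; the update adds successes to α and failures to β.
After batch 1: Beta(2.7+5, 6.5+6) = Beta(7.7, 12.5).
After batch 2: Beta(7.7+2, 12.5+43) = Beta(9.7, 55.5).
Var = αβ/((α+β)²(α+β+1)) = 9.7·55.5/(65.2²·66.2) = 0.001913.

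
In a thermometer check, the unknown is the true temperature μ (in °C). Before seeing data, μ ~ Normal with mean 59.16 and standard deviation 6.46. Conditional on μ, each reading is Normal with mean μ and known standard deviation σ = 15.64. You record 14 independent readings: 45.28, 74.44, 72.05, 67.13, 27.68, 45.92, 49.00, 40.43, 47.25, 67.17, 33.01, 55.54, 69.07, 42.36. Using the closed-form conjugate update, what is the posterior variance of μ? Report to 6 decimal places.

For Normal data with known variance σ², a Normal(μ₀, σ₀²) prior on μ is conjugate. Posterior precision = 1/σ₀² + n/σ²; posterior mean is the precision-weighted average of μ₀ and x̄.
σ₀² = 6.46² = 41.7316, σ² = 15.64² = 244.6096; σ² + n·σ₀² = 244.6096 + 14·41.7316 = 828.852.
Posterior precision = 1/σ₀² + n/σ² = 1/41.7316 + 14/244.6096 = (σ² + n·σ₀²)/(σ₀²σ²) = 828.852/(41.7316·244.6096); posterior variance σₙ² = σ₀²σ²/(σ² + n·σ₀²) = 41.7316·244.6096/828.852 = 12.315769.

12.315769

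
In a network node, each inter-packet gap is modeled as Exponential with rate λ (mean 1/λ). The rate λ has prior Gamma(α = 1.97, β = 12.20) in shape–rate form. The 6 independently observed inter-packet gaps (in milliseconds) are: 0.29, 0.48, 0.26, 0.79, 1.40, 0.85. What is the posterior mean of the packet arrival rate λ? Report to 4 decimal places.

With a Gamma(shape α, rate β) prior on the exponential rate λ, the posterior after n observations with total T = Σxᵢ is Gamma(α+n, β+T).
Sum of observations T = 4.07 milliseconds; n = 6.
Posterior: Gamma(1.97+6, 12.20+4.07) = Gamma(7.97, 16.27).
Posterior mean of λ = α/β = 7.97/16.27 = 0.4899.

0.4899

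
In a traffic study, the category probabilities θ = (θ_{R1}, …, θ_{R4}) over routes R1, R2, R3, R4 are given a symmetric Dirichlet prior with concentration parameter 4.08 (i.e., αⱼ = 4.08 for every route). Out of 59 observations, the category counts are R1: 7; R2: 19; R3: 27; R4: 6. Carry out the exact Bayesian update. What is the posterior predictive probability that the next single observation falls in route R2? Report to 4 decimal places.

The Dirichlet prior is conjugate to the Multinomial likelihood: each posterior αⱼ = prior αⱼ + observed count nⱼ.
Posterior concentration: (11.08, 23.08, 31.08, 10.08), total = 75.32.
P(next = R2 | data) = α_{R2}/Σα = 0.3064.

0.3064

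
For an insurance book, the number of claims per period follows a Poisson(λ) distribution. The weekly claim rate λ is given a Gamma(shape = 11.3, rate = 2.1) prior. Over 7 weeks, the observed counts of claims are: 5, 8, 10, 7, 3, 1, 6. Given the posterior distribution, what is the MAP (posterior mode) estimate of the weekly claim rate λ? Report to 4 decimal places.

5.5275

With a Gamma(shape α, rate β) prior, the Poisson likelihood is conjugate: the posterior is Gamma(α + ΣXᵢ, β + n).
Sum of counts S = 40 over n = 7 weeks.
Posterior: Gamma(α+S, β+n) = Gamma(11.3+40, 2.1+7) = Gamma(51.3, 9.1).
Mode of Gamma(α,β) for α≥1 is (α−1)/β = 50.3/9.1 = 5.5275.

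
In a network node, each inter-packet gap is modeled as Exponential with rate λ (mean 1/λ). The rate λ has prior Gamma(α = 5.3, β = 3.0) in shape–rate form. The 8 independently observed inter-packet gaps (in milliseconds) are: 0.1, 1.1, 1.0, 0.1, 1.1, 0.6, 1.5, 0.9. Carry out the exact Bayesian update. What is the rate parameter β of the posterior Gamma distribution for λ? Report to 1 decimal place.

9.4

With a Gamma(shape α, rate β) prior on the exponential rate λ, the posterior after n observations with total T = Σxᵢ is Gamma(α+n, β+T).
Sum of observations T = 6.4 milliseconds; n = 8.
Posterior: Gamma(5.3+8, 3.0+6.4) = Gamma(13.3, 9.4).
Posterior β = 9.4.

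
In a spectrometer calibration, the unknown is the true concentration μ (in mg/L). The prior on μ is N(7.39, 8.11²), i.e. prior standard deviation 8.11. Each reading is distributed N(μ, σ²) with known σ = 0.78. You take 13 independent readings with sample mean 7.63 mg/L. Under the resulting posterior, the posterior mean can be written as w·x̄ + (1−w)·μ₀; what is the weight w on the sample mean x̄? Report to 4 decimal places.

For Normal data with known variance σ², a Normal(μ₀, σ₀²) prior on μ is conjugate. Posterior precision = 1/σ₀² + n/σ²; posterior mean is the precision-weighted average of μ₀ and x̄.
σ₀² = 8.11² = 65.7721, σ² = 0.78² = 0.6084. Prior precision 1/σ₀² = 1/65.7721; data precision n/σ² = 13/0.6084.
w = (n/σ²)/(1/σ₀² + n/σ²) = n·σ₀²/(σ² + n·σ₀²) = 13·65.7721/(0.6084 + 13·65.7721) = 855.0373/855.6457 = 0.9993.

0.9993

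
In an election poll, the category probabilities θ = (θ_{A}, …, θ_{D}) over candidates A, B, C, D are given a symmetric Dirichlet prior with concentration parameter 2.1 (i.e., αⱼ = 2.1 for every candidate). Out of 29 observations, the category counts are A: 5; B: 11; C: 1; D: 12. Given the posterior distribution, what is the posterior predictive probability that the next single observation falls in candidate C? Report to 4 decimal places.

The Dirichlet prior is conjugate to the Multinomial likelihood: each posterior αⱼ = prior αⱼ + observed count nⱼ.
Posterior concentration: (7.1, 13.1, 3.1, 14.1), total = 37.4.
P(next = C | data) = α_{C}/Σα = 0.0829.

0.0829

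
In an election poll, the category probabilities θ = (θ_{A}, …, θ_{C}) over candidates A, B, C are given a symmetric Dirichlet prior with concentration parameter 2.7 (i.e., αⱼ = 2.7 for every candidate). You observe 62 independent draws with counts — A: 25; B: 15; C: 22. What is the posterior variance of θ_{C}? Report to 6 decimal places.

0.003210

The Dirichlet prior is conjugate to the Multinomial likelihood: each posterior αⱼ = prior αⱼ + observed count nⱼ.
Posterior concentration: (27.7, 17.7, 24.7), total = 70.1.
Var[θ_j] = α_j(Σα−α_j)/((Σα)²(Σα+1)) = 24.7·45.4/(70.1²·71.1) = 0.003210.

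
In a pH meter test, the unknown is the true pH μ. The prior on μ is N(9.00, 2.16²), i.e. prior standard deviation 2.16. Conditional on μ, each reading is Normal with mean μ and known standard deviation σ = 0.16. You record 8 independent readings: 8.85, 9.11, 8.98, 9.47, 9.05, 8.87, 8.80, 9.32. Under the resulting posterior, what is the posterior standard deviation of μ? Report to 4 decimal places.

For Normal data with known variance σ², a Normal(μ₀, σ₀²) prior on μ is conjugate. Posterior precision = 1/σ₀² + n/σ²; posterior mean is the precision-weighted average of μ₀ and x̄.
σ₀² = 2.16² = 4.6656, σ² = 0.16² = 0.0256; σ² + n·σ₀² = 0.0256 + 8·4.6656 = 37.3504.
Posterior precision = 1/σ₀² + n/σ² = 1/4.6656 + 8/0.0256 = (σ² + n·σ₀²)/(σ₀²σ²) = 37.3504/(4.6656·0.0256); posterior variance σₙ² = σ₀²σ²/(σ² + n·σ₀²) = 4.6656·0.0256/37.3504 = 0.003198.
Posterior SD = √σₙ² = √(4.6656·0.0256/37.3504) = 0.0565.

0.0565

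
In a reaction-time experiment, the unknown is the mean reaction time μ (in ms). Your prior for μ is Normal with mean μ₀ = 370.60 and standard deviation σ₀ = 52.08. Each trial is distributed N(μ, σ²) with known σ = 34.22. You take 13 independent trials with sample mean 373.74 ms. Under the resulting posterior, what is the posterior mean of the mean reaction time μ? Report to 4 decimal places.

For Normal data with known variance σ², a Normal(μ₀, σ₀²) prior on μ is conjugate. Posterior precision = 1/σ₀² + n/σ²; posterior mean is the precision-weighted average of μ₀ and x̄.
n·x̄ = 13·373.74 = 4858.62.
σ₀² = 52.08² = 2712.3264, σ² = 34.22² = 1171.0084; σ² + n·σ₀² = 1171.0084 + 13·2712.3264 = 36431.2516.
Posterior mean = (μ₀/σ₀² + n·x̄/σ²)/(1/σ₀² + n/σ²) = (σ²·μ₀ + σ₀²·n·x̄)/(σ² + n·σ₀²) = (1171.0084·370.60 + 2712.3264·4858.62)/36431.2516 = 13612139.006608/36431.2516 = 373.6391.

373.6391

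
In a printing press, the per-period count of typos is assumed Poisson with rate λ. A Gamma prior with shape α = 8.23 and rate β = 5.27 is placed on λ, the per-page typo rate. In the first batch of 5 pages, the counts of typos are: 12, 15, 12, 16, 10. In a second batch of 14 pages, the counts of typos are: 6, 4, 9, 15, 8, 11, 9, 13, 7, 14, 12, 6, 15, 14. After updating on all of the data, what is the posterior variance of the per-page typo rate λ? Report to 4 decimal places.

With a Gamma(shape α, rate β) prior, the Poisson likelihood is conjugate: the posterior is Gamma(α + ΣXᵢ, β + n).
Batch 1: sum of counts S = 65 over n = 5 pages.
After batch 1: Gamma(α+S, β+n) = Gamma(8.23+65, 5.27+5) = Gamma(73.23, 10.27).
Batch 2: sum of counts S = 143 over n = 14 pages.
After batch 2: Gamma(α+S, β+n) = Gamma(73.23+143, 10.27+14) = Gamma(216.23, 24.27).
Var = α/β² = 216.23/24.27² = 0.3671.

0.3671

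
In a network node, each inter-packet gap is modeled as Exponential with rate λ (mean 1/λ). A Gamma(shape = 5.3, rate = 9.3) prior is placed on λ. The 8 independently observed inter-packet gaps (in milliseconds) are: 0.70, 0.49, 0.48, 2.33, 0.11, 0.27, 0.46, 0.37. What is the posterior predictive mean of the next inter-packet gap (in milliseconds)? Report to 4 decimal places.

With a Gamma(shape α, rate β) prior on the exponential rate λ, the posterior after n observations with total T = Σxᵢ is Gamma(α+n, β+T).
Sum of observations T = 5.21 milliseconds; n = 8.
Posterior: Gamma(5.3+8, 9.3+5.21) = Gamma(13.3, 14.51).
The predictive distribution for the next observation is Lomax; its mean is β/(α−1) = 14.51/12.3 = 1.1797.

1.1797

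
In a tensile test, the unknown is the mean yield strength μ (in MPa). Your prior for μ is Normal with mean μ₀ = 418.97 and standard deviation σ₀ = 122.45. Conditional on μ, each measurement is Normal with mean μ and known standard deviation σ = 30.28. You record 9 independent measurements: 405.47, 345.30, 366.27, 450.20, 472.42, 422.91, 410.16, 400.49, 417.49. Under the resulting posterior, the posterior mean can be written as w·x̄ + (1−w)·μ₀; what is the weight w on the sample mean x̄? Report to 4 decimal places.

0.9933

For Normal data with known variance σ², a Normal(μ₀, σ₀²) prior on μ is conjugate. Posterior precision = 1/σ₀² + n/σ²; posterior mean is the precision-weighted average of μ₀ and x̄.
σ₀² = 122.45² = 14994.0025, σ² = 30.28² = 916.8784. Prior precision 1/σ₀² = 1/14994.0025; data precision n/σ² = 9/916.8784.
w = (n/σ²)/(1/σ₀² + n/σ²) = n·σ₀²/(σ² + n·σ₀²) = 9·14994.0025/(916.8784 + 9·14994.0025) = 134946.0225/135862.9009 = 0.9933.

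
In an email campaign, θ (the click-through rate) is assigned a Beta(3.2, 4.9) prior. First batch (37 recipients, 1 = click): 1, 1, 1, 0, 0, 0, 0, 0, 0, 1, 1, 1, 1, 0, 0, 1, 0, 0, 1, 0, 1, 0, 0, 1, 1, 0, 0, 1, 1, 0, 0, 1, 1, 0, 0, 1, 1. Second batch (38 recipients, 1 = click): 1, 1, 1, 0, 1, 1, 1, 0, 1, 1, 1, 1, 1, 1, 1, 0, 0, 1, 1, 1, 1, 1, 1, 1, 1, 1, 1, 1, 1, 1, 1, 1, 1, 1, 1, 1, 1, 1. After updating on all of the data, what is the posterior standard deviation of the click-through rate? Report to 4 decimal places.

0.0515

The Beta prior is conjugate to a Binomial/Bernoulli likelihood; the update adds successes to α and failures to β.
After batch 1: Beta(3.2+18, 4.9+19) = Beta(21.2, 23.9).
After batch 2: Beta(21.2+34, 23.9+4) = Beta(55.2, 27.9).
Var = αβ/((α+β)²(α+β+1)) = 55.2·27.9/(83.1²·84.1) = 0.00265183; SD = √0.00265183 = 0.0515.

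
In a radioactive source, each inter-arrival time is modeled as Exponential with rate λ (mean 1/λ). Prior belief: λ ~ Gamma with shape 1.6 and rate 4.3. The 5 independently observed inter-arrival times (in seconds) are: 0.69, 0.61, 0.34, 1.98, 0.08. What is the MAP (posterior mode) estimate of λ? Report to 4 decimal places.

0.7000

With a Gamma(shape α, rate β) prior on the exponential rate λ, the posterior after n observations with total T = Σxᵢ is Gamma(α+n, β+T).
Sum of observations T = 3.70 seconds; n = 5.
Posterior: Gamma(1.6+5, 4.3+3.70) = Gamma(6.6, 8.00).
Mode = (α−1)/β = 0.7000.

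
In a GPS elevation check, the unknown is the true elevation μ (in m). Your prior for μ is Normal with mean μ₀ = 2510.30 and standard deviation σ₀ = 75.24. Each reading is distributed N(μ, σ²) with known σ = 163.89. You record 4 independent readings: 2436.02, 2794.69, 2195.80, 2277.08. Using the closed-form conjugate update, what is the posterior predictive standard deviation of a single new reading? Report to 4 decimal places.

173.0072

For Normal data with known variance σ², a Normal(μ₀, σ₀²) prior on μ is conjugate. Posterior precision = 1/σ₀² + n/σ²; posterior mean is the precision-weighted average of μ₀ and x̄.
σ₀² = 75.24² = 5661.0576, σ² = 163.89² = 26859.9321; σ² + n·σ₀² = 26859.9321 + 4·5661.0576 = 49504.1625.
Posterior precision = 1/σ₀² + n/σ² = 1/5661.0576 + 4/26859.9321 = (σ² + n·σ₀²)/(σ₀²σ²) = 49504.1625/(5661.0576·26859.9321); posterior variance σₙ² = σ₀²σ²/(σ² + n·σ₀²) = 5661.0576·26859.9321/49504.1625 = 3071.572471.
Predictive variance for one new observation = σₙ² + σ² = 5661.0576·26859.9321/49504.1625 + 26859.9321 = σ²·(σ₀² + 49504.1625)/49504.1625 = 26859.9321·55165.2201/49504.1625 = 29931.504571; SD = √(26859.9321·55165.2201/49504.1625) = 173.0072.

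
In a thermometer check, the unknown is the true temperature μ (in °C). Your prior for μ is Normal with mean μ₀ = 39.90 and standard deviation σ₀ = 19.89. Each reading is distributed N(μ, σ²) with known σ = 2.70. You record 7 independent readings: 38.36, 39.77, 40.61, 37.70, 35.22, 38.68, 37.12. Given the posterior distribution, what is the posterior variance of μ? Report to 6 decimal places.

For Normal data with known variance σ², a Normal(μ₀, σ₀²) prior on μ is conjugate. Posterior precision = 1/σ₀² + n/σ²; posterior mean is the precision-weighted average of μ₀ and x̄.
σ₀² = 19.89² = 395.6121, σ² = 2.70² = 7.29; σ² + n·σ₀² = 7.29 + 7·395.6121 = 2776.5747.
Posterior precision = 1/σ₀² + n/σ² = 1/395.6121 + 7/7.29 = (σ² + n·σ₀²)/(σ₀²σ²) = 2776.5747/(395.6121·7.29); posterior variance σₙ² = σ₀²σ²/(σ² + n·σ₀²) = 395.6121·7.29/2776.5747 = 1.038694.

1.038694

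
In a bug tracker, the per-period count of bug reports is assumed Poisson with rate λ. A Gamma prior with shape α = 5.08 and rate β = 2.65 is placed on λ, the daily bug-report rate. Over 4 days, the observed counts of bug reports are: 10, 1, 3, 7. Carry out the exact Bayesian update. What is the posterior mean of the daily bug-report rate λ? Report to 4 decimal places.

With a Gamma(shape α, rate β) prior, the Poisson likelihood is conjugate: the posterior is Gamma(α + ΣXᵢ, β + n).
Sum of counts S = 21 over n = 4 days.
Posterior: Gamma(α+S, β+n) = Gamma(5.08+21, 2.65+4) = Gamma(26.08, 6.65).
Posterior mean = α/β = 26.08/6.65 = 3.9218.

3.9218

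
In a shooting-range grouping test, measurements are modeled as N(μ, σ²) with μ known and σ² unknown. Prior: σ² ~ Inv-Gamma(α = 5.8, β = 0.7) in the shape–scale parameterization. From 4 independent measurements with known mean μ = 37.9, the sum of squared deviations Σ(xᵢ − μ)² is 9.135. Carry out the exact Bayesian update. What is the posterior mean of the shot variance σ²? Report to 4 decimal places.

With known mean μ and an Inverse-Gamma(α, β) prior on σ², the Normal likelihood is conjugate: posterior is Inv-Gamma(α + n/2, β + Σ(xᵢ−μ)²/2).
Posterior: Inv-Gamma(5.8 + 4/2, 0.7 + 9.135/2) = Inv-Gamma(7.80, 5.2675).
E[σ²|data] = β/(α−1) = 5.2675/6.80 = 0.7746.

0.7746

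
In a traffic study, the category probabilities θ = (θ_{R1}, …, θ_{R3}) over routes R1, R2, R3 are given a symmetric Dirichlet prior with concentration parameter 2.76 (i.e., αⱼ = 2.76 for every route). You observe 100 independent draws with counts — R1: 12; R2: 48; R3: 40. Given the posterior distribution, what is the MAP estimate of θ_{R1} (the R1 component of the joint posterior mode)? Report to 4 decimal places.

0.1307

The Dirichlet prior is conjugate to the Multinomial likelihood: each posterior αⱼ = prior αⱼ + observed count nⱼ.
Posterior concentration: (14.76, 50.76, 42.76), total = 108.28.
Joint mode component: (α_{R1}−1)/(Σα−K) = 13.76/105.28 = 0.1307.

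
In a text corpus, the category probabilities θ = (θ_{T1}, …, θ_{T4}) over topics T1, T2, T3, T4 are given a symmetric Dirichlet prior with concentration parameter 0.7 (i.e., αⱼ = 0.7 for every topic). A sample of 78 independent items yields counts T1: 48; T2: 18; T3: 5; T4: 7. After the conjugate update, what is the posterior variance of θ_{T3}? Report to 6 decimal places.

The Dirichlet prior is conjugate to the Multinomial likelihood: each posterior αⱼ = prior αⱼ + observed count nⱼ.
Posterior concentration: (48.7, 18.7, 5.7, 7.7), total = 80.8.
Var[θ_j] = α_j(Σα−α_j)/((Σα)²(Σα+1)) = 5.7·75.1/(80.8²·81.8) = 0.000802.

0.000802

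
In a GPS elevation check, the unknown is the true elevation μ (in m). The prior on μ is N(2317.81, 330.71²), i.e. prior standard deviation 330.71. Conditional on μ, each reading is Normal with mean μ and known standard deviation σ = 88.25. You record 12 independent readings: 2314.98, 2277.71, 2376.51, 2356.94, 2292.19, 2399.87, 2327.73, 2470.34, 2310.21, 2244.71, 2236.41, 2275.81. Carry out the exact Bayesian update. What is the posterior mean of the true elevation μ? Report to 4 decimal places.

For Normal data with known variance σ², a Normal(μ₀, σ₀²) prior on μ is conjugate. Posterior precision = 1/σ₀² + n/σ²; posterior mean is the precision-weighted average of μ₀ and x̄.
Σxᵢ = 2314.98 + 2277.71 + 2376.51 + 2356.94 + 2292.19 + 2399.87 + 2327.73 + 2470.34 + 2310.21 + 2244.71 + 2236.41 + 2275.81 = 27883.41, so n·x̄ = 27883.41.
σ₀² = 330.71² = 109369.1041, σ² = 88.25² = 7788.0625; σ² + n·σ₀² = 7788.0625 + 12·109369.1041 = 1320217.3117.
Posterior mean = (μ₀/σ₀² + n·x̄/σ²)/(1/σ₀² + n/σ²) = (σ²·μ₀ + σ₀²·n·x̄)/(σ² + n·σ₀²) = (7788.0625·2317.81 + 109369.1041·27883.41)/1320217.3117 = 3067634820.096106/1320217.3117 = 2323.5832.

2323.5832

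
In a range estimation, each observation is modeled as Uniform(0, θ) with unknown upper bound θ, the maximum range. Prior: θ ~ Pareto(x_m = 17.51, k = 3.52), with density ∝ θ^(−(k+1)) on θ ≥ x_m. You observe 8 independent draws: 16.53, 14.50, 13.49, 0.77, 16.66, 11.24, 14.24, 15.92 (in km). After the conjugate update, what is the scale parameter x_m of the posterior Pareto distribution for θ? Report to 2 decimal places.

A Pareto(scale x_m, shape k) prior on the upper bound θ of Uniform(0, θ) is conjugate: posterior is Pareto(max(x_m, max xᵢ), k + n).
Sample maximum = 16.66; prior scale x_m = 17.51 → posterior scale = max = 17.51.
Posterior shape = 3.52 + 8 = 11.52.
Posterior scale x_m = 17.51.

17.51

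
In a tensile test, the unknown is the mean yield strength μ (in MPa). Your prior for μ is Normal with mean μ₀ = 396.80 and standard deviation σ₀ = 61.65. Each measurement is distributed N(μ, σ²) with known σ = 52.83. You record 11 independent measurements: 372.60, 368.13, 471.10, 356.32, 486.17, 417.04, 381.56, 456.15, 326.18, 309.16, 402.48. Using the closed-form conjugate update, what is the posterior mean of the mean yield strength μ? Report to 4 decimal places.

395.2737

For Normal data with known variance σ², a Normal(μ₀, σ₀²) prior on μ is conjugate. Posterior precision = 1/σ₀² + n/σ²; posterior mean is the precision-weighted average of μ₀ and x̄.
Σxᵢ = 372.60 + 368.13 + 471.10 + 356.32 + 486.17 + 417.04 + 381.56 + 456.15 + 326.18 + 309.16 + 402.48 = 4346.89, so n·x̄ = 4346.89.
σ₀² = 61.65² = 3800.7225, σ² = 52.83² = 2791.0089; σ² + n·σ₀² = 2791.0089 + 11·3800.7225 = 44598.9564.
Posterior mean = (μ₀/σ₀² + n·x̄/σ²)/(1/σ₀² + n/σ²) = (σ²·μ₀ + σ₀²·n·x̄)/(σ² + n·σ₀²) = (2791.0089·396.80 + 3800.7225·4346.89)/44598.9564 = 17628794.959545/44598.9564 = 395.2737.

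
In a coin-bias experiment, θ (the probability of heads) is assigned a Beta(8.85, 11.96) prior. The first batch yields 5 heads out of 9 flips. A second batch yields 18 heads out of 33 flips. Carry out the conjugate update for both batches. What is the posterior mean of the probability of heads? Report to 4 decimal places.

0.5071

The Beta prior is conjugate to a Binomial/Bernoulli likelihood; the update adds successes to α and failures to β.
After batch 1: Beta(8.85+5, 11.96+4) = Beta(13.85, 15.96).
After batch 2: Beta(13.85+18, 15.96+15) = Beta(31.85, 30.96).
Posterior mean = α/(α+β) = 31.85/62.81 = 0.5071.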